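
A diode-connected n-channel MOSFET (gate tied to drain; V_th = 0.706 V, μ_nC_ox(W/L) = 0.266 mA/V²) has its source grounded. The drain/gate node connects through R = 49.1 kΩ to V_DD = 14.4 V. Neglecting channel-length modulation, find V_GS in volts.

With gate tied to drain, V_GS = V_DS ≥ V_GS − V_th, so the device is in saturation.
KCL at the drain: ½ k_n (V_GS − V_th)² = (V_DD − V_GS)/R.
Let x = V_GS − 0.706. Then 6.53 x² + x − 13.69 = 0, giving x = 1.37 V (positive root), so V_GS = 2.08 V.
I_D = (V_DD − V_GS)/R = (14.4 − 2.08) / 49.1 = 0.251 mA.

V_GS = 2.08 V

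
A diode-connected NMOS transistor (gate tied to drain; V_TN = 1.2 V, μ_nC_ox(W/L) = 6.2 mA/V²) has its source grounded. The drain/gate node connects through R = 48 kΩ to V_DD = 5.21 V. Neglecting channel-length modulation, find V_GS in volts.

With gate tied to drain, V_GS = V_DS ≥ V_GS − V_TN, so the device is in saturation.
KCL at the drain: ½ k_n (V_GS − V_TN)² = (V_DD − V_GS)/R.
Let x = V_GS − 1.2. Then 149 x² + x − 4.01 = 0, giving x = 0.161 V (positive root), so V_GS = 1.36 V.
I_D = (V_DD − V_GS)/R = (5.21 − 1.36) / 48 = 0.0802 mA.

V_GS = 1.36 V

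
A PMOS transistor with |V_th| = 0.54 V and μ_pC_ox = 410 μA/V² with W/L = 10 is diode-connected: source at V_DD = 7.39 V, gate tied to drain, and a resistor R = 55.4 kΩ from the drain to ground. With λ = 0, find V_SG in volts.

With gate tied to drain, V_SG = V_SD ≥ V_SG − |V_th|, so the device is in saturation.
k_p = μ_pC_ox · (W/L) = 4.1 mA/V².
KCL at the drain: ½ k_p (V_SG − |V_th|)² = (V_DD − V_SG)/R.
Let x = V_SG − 0.54. Then 114 x² + x − 6.85 = 0, giving x = 0.241 V (positive root), so V_SG = 0.781 V.
I_D = (V_DD − V_SG)/R = (7.39 − 0.781) / 55.4 = 0.119 mA.

V_SG = 0.781 V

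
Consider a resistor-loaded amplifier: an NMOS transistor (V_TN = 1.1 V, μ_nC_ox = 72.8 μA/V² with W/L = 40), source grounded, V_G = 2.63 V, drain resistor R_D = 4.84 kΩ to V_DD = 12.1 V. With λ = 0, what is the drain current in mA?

I_D = 2.36 mA

V_GS = V_G = 2.63 V, so V_ov = 2.63 − 1.1 = 1.53 V.
k_n = μ_nC_ox · (W/L) = 2.912 mA/V².
Assume saturation: I_D = ½ k_n V_ov² = 0.5 × 2.912 × 1.53² = 3.41 mA, giving V_DS = V_DD − I_D R_D = 12.1 − 3.41 × 4.84 = -4.4 V.
But -4.4 V < V_ov = 1.53 V, so the device is actually in triode.
In triode I_D = k_n[V_ov V_DS − ½ V_DS²] and I_D = (V_DD − V_DS)/R_D. Equating: 7.05 V_DS² − 22.56 V_DS + 12.1 = 0, giving V_DS = 0.681 V (the root below V_ov).
I_D = (12.1 − 0.681) / 4.84 = 2.36 mA.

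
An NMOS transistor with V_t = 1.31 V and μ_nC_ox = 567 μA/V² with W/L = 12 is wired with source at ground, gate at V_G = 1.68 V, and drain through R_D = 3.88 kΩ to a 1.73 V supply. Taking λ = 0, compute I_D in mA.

I_D = 0.389 mA

V_GS = V_G = 1.68 V, so V_ov = 1.68 − 1.31 = 0.37 V.
k_n = μ_nC_ox · (W/L) = 6.804 mA/V².
Assume saturation: I_D = ½ k_n V_ov² = 0.5 × 6.804 × 0.37² = 0.466 mA, giving V_DS = V_DD − I_D R_D = 1.73 − 0.466 × 3.88 = -0.077 V.
But -0.077 V < V_ov = 0.37 V, so the device is actually in triode.
In triode I_D = k_n[V_ov V_DS − ½ V_DS²] and I_D = (V_DD − V_DS)/R_D. Equating: 13.2 V_DS² − 10.77 V_DS + 1.73 = 0, giving V_DS = 0.22 V (the root below V_ov).
I_D = (1.73 − 0.22) / 3.88 = 0.389 mA.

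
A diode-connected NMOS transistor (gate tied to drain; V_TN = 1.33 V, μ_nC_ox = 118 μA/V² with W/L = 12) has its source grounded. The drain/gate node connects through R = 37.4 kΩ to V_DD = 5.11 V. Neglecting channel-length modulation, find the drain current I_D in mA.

With gate tied to drain, V_GS = V_DS ≥ V_GS − V_TN, so the device is in saturation.
k_n = μ_nC_ox · (W/L) = 1.416 mA/V².
KCL at the drain: ½ k_n (V_GS − V_TN)² = (V_DD − V_GS)/R.
Let x = V_GS − 1.33. Then 26.5 x² + x − 3.78 = 0, giving x = 0.359 V (positive root), so V_GS = 1.69 V.
I_D = (V_DD − V_GS)/R = (5.11 − 1.69) / 37.4 = 0.0915 mA.

I_D = 0.0915 mA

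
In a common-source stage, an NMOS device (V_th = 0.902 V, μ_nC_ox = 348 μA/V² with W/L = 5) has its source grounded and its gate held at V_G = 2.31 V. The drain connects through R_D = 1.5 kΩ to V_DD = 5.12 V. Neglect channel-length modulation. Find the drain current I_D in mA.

I_D = 1.72 mA

V_GS = V_G = 2.31 V, so V_ov = 2.31 − 0.902 = 1.41 V.
k_n = μ_nC_ox · (W/L) = 1.74 mA/V².
Assume saturation: I_D = ½ k_n V_ov² = 0.5 × 1.74 × 1.41² = 1.72 mA, giving V_DS = V_DD − I_D R_D = 5.12 − 1.72 × 1.5 = 2.53 V.
V_DS = 2.53 V ≥ V_ov = 1.41 V, confirming saturation.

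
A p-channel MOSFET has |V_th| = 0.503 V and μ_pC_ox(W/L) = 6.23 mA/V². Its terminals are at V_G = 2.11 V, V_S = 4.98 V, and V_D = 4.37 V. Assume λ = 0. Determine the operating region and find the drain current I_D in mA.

Triode; I_D = 7.84 mA

V_SG = V_S − V_G = 4.98 − 2.11 = 2.87 V; V_SD = V_S − V_D = 4.98 − 4.37 = 0.61 V.
V_ov = V_SG − |V_th| = 2.87 − 0.503 = 2.37 V.
Since V_SD = 0.61 V < V_ov = 2.37 V, the device is in the triode region.
I_D = k_p [V_ov · V_SD − ½ V_SD²] = 6.23 × [2.37 × 0.61 − 0.5 × 0.61²] = 7.84 mA.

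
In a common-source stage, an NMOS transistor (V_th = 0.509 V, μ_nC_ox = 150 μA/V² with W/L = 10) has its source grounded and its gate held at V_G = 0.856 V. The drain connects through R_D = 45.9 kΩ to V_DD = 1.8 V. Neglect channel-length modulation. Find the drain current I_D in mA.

I_D = 0.0374 mA

V_GS = V_G = 0.856 V, so V_ov = 0.856 − 0.509 = 0.347 V.
k_n = μ_nC_ox · (W/L) = 1.5 mA/V².
Assume saturation: I_D = ½ k_n V_ov² = 0.5 × 1.5 × 0.347² = 0.0903 mA, giving V_DS = V_DD − I_D R_D = 1.8 − 0.0903 × 45.9 = -2.35 V.
But -2.35 V < V_ov = 0.347 V, so the device is actually in triode.
In triode I_D = k_n[V_ov V_DS − ½ V_DS²] and I_D = (V_DD − V_DS)/R_D. Equating: 34.4 V_DS² − 24.89 V_DS + 1.8 = 0, giving V_DS = 0.0815 V (the root below V_ov).
I_D = (1.8 − 0.0815) / 45.9 = 0.0374 mA.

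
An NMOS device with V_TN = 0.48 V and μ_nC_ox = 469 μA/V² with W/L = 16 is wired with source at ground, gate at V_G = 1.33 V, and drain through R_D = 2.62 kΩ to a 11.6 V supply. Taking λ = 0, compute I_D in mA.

V_GS = V_G = 1.33 V, so V_ov = 1.33 − 0.48 = 0.85 V.
k_n = μ_nC_ox · (W/L) = 7.504 mA/V².
Assume saturation: I_D = ½ k_n V_ov² = 0.5 × 7.504 × 0.85² = 2.71 mA, giving V_DS = V_DD − I_D R_D = 11.6 − 2.71 × 2.62 = 4.5 V.
V_DS = 4.5 V ≥ V_ov = 0.85 V, confirming saturation.

I_D = 2.71 mA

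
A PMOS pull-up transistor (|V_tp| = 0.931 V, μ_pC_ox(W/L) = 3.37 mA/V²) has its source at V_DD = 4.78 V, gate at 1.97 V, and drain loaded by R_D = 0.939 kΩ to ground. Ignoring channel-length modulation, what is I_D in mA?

I_D = 4.18 mA

V_SG = V_DD − V_G = 4.78 − 1.97 = 2.81 V, so V_ov = 2.81 − 0.931 = 1.88 V.
Assume saturation: I_D = ½ k_p V_ov² = 0.5 × 3.37 × 1.88² = 5.95 mA, giving V_SD = V_DD − I_D R_D = 4.78 − 5.95 × 0.939 = -0.806 V.
But -0.806 V < V_ov = 1.88 V, so the device is actually in triode.
In triode I_D = k_p[V_ov V_SD − ½ V_SD²] and I_D = (V_DD − V_SD)/R_D. Equating: 1.58 V_SD² − 6.946 V_SD + 4.78 = 0, giving V_SD = 0.854 V (the root below V_ov).
I_D = (4.78 − 0.854) / 0.939 = 4.18 mA.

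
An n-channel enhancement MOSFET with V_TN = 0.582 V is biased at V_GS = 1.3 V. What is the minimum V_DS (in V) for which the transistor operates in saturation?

V_DS,sat = 0.718 V

The boundary between triode and saturation is V_DS = V_GS − V_TN = V_ov.
V_ov = 1.3 − 0.582 = 0.718 V.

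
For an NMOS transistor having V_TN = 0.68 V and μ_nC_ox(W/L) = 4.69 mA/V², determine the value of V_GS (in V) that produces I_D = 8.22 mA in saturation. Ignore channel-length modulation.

In saturation I_D = ½ k_n (V_GS − V_TN)², so V_GS − V_TN = √(2 I_D / k_n) = √(2 × 8.22 / 4.69) = 1.87 V.
V_GS = 0.68 + 1.87 = 2.55 V.

V_GS = 2.55 V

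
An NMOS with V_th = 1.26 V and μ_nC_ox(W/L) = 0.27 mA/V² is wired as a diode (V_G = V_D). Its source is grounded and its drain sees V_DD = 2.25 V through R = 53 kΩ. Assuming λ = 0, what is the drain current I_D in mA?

With gate tied to drain, V_GS = V_DS ≥ V_GS − V_th, so the device is in saturation.
KCL at the drain: ½ k_n (V_GS − V_th)² = (V_DD − V_GS)/R.
Let x = V_GS − 1.26. Then 7.16 x² + x − 0.99 = 0, giving x = 0.309 V (positive root), so V_GS = 1.57 V.
I_D = (V_DD − V_GS)/R = (2.25 − 1.57) / 53 = 0.0129 mA.

I_D = 0.0129 mA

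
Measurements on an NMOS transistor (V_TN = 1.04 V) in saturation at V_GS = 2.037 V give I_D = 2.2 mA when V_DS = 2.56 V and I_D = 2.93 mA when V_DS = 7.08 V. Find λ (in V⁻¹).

λ = 0.0904 V⁻¹

With V_GS fixed, I_D ∝ (1 + λ V_DS) in saturation, so I_D2/I_D1 = (1 + λ V_DS2)/(1 + λ V_DS1).
2.93/2.2 = 1.332 = (1 + 7.08 λ)/(1 + 2.56 λ).
Solving: λ (I_D1 V_DS2 − I_D2 V_DS1) = I_D2 − I_D1, so λ = (2.93 − 2.2) / (2.2 × 7.08 − 2.93 × 2.56) = 0.73 / 8.08 = 0.0904 V⁻¹.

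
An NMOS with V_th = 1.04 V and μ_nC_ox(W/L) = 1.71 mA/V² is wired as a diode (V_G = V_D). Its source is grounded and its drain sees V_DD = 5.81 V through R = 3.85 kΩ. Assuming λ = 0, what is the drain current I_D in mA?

I_D = 0.963 mA

With gate tied to drain, V_GS = V_DS ≥ V_GS − V_th, so the device is in saturation.
KCL at the drain: ½ k_n (V_GS − V_th)² = (V_DD − V_GS)/R.
Let x = V_GS − 1.04. Then 3.29 x² + x − 4.77 = 0, giving x = 1.06 V (positive root), so V_GS = 2.1 V.
I_D = (V_DD − V_GS)/R = (5.81 − 2.1) / 3.85 = 0.963 mA.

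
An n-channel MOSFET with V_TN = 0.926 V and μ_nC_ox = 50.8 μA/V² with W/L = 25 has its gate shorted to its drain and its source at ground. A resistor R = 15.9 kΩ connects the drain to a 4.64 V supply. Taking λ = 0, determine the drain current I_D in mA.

With gate tied to drain, V_GS = V_DS ≥ V_GS − V_TN, so the device is in saturation.
k_n = μ_nC_ox · (W/L) = 1.27 mA/V².
KCL at the drain: ½ k_n (V_GS − V_TN)² = (V_DD − V_GS)/R.
Let x = V_GS − 0.926. Then 10.1 x² + x − 3.714 = 0, giving x = 0.559 V (positive root), so V_GS = 1.49 V.
I_D = (V_DD − V_GS)/R = (4.64 − 1.49) / 15.9 = 0.198 mA.

I_D = 0.198 mA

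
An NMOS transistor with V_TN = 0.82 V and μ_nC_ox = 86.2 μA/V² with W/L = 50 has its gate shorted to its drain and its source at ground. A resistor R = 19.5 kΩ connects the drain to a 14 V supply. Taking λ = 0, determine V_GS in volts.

With gate tied to drain, V_GS = V_DS ≥ V_GS − V_TN, so the device is in saturation.
k_n = μ_nC_ox · (W/L) = 4.31 mA/V².
KCL at the drain: ½ k_n (V_GS − V_TN)² = (V_DD − V_GS)/R.
Let x = V_GS − 0.82. Then 42 x² + x − 13.18 = 0, giving x = 0.548 V (positive root), so V_GS = 1.37 V.
I_D = (V_DD − V_GS)/R = (14 − 1.37) / 19.5 = 0.648 mA.

V_GS = 1.37 V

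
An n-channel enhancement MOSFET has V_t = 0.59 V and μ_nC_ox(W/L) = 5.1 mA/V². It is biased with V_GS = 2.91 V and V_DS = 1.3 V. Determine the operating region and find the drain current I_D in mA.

Triode; I_D = 11.1 mA

V_ov = V_GS − V_t = 2.91 − 0.59 = 2.32 V.
Since V_DS = 1.3 V < V_ov = 2.32 V, the device is in the triode region.
I_D = k_n [V_ov · V_DS − ½ V_DS²] = 5.1 × [2.32 × 1.3 − 0.5 × 1.3²] = 11.1 mA.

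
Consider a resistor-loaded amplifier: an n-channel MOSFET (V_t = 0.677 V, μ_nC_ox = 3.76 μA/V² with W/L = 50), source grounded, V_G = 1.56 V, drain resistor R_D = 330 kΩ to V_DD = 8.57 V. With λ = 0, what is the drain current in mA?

I_D = 0.0255 mA

V_GS = V_G = 1.56 V, so V_ov = 1.56 − 0.677 = 0.883 V.
k_n = μ_nC_ox · (W/L) = 0.188 mA/V².
Assume saturation: I_D = ½ k_n V_ov² = 0.5 × 0.188 × 0.883² = 0.0733 mA, giving V_DS = V_DD − I_D R_D = 8.57 − 0.0733 × 330 = -15.6 V.
But -15.6 V < V_ov = 0.883 V, so the device is actually in triode.
In triode I_D = k_n[V_ov V_DS − ½ V_DS²] and I_D = (V_DD − V_DS)/R_D. Equating: 31 V_DS² − 55.78 V_DS + 8.57 = 0, giving V_DS = 0.17 V (the root below V_ov).
I_D = (8.57 − 0.17) / 330 = 0.0255 mA.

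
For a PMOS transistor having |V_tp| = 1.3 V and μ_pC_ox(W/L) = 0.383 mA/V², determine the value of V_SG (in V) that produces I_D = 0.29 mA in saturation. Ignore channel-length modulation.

In saturation I_D = ½ k_p (V_SG − |V_tp|)², so V_SG − |V_tp| = √(2 I_D / k_p) = √(2 × 0.29 / 0.383) = 1.23 V.
V_SG = 1.3 + 1.23 = 2.53 V.

V_SG = 2.53 V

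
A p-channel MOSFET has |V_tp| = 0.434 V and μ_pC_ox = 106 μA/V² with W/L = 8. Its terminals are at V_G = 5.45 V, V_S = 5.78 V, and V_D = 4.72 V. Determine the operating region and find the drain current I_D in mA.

Cutoff; I_D = 0 mA

V_SG = V_S − V_G = 5.78 − 5.45 = 0.33 V; V_SD = V_S − V_D = 5.78 − 4.72 = 1.06 V.
V_SG = 0.33 V < |V_tp| = 0.434 V, so the transistor is in cutoff.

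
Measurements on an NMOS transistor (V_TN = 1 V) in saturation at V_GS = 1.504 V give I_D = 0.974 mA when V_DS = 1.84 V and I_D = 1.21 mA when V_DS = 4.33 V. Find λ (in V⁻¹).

λ = 0.119 V⁻¹

With V_GS fixed, I_D ∝ (1 + λ V_DS) in saturation, so I_D2/I_D1 = (1 + λ V_DS2)/(1 + λ V_DS1).
1.21/0.974 = 1.242 = (1 + 4.33 λ)/(1 + 1.84 λ).
Solving: λ (I_D1 V_DS2 − I_D2 V_DS1) = I_D2 − I_D1, so λ = (1.21 − 0.974) / (0.974 × 4.33 − 1.21 × 1.84) = 0.236 / 1.99 = 0.119 V⁻¹.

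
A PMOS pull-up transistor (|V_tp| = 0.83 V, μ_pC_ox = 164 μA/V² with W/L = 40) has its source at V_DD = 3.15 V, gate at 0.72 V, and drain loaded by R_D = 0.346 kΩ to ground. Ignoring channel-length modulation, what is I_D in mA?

V_SG = V_DD − V_G = 3.15 − 0.72 = 2.43 V, so V_ov = 2.43 − 0.83 = 1.6 V.
k_p = μ_pC_ox · (W/L) = 6.56 mA/V².
Assume saturation: I_D = ½ k_p V_ov² = 0.5 × 6.56 × 1.6² = 8.4 mA, giving V_SD = V_DD − I_D R_D = 3.15 − 8.4 × 0.346 = 0.245 V.
But 0.245 V < V_ov = 1.6 V, so the device is actually in triode.
In triode I_D = k_p[V_ov V_SD − ½ V_SD²] and I_D = (V_DD − V_SD)/R_D. Equating: 1.13 V_SD² − 4.632 V_SD + 3.15 = 0, giving V_SD = 0.862 V (the root below V_ov).
I_D = (3.15 − 0.862) / 0.346 = 6.61 mA.

I_D = 6.61 mA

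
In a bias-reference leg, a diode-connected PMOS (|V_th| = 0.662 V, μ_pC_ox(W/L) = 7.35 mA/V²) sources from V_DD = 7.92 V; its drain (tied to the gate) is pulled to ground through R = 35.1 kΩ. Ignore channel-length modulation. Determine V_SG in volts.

V_SG = 0.895 V

With gate tied to drain, V_SG = V_SD ≥ V_SG − |V_th|, so the device is in saturation.
KCL at the drain: ½ k_p (V_SG − |V_th|)² = (V_DD − V_SG)/R.
Let x = V_SG − 0.662. Then 129 x² + x − 7.258 = 0, giving x = 0.233 V (positive root), so V_SG = 0.895 V.
I_D = (V_DD − V_SG)/R = (7.92 − 0.895) / 35.1 = 0.2 mA.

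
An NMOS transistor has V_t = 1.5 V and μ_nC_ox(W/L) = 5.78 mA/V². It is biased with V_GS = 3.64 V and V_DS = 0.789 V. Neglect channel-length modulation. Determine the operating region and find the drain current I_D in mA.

Triode; I_D = 7.96 mA

V_ov = V_GS − V_t = 3.64 − 1.5 = 2.14 V.
Since V_DS = 0.789 V < V_ov = 2.14 V, the device is in the triode region.
I_D = k_n [V_ov · V_DS − ½ V_DS²] = 5.78 × [2.14 × 0.789 − 0.5 × 0.789²] = 7.96 mA.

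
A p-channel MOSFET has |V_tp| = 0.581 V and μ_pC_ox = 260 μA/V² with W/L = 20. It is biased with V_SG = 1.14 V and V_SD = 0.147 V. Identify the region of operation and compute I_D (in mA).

k_p = μ_pC_ox · (W/L) = 5.2 mA/V².
V_ov = V_SG − |V_tp| = 1.14 − 0.581 = 0.559 V.
Since V_SD = 0.147 V < V_ov = 0.559 V, the device is in the triode region.
I_D = k_p [V_ov · V_SD − ½ V_SD²] = 5.2 × [0.559 × 0.147 − 0.5 × 0.147²] = 0.371 mA.

Triode; I_D = 0.371 mA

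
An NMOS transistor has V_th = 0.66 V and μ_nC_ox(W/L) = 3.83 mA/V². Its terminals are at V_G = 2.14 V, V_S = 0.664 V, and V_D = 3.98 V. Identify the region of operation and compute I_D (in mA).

Saturation; I_D = 1.28 mA

V_GS = V_G − V_S = 2.14 − 0.664 = 1.48 V; V_DS = V_D − V_S = 3.98 − 0.664 = 3.32 V.
V_ov = V_GS − V_th = 1.48 − 0.66 = 0.816 V.
Since V_DS = 3.32 V ≥ V_ov = 0.816 V, the device is in saturation.
I_D = ½ k_n V_ov² = 0.5 × 3.83 × 0.816² = 1.28 mA.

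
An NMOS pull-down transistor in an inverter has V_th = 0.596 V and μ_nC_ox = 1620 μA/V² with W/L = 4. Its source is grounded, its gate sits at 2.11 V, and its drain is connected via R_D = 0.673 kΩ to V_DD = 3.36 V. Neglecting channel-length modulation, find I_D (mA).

V_GS = V_G = 2.11 V, so V_ov = 2.11 − 0.596 = 1.51 V.
k_n = μ_nC_ox · (W/L) = 6.48 mA/V².
Assume saturation: I_D = ½ k_n V_ov² = 0.5 × 6.48 × 1.51² = 7.43 mA, giving V_DS = V_DD − I_D R_D = 3.36 − 7.43 × 0.673 = -1.64 V.
But -1.64 V < V_ov = 1.51 V, so the device is actually in triode.
In triode I_D = k_n[V_ov V_DS − ½ V_DS²] and I_D = (V_DD − V_DS)/R_D. Equating: 2.18 V_DS² − 7.603 V_DS + 3.36 = 0, giving V_DS = 0.519 V (the root below V_ov).
I_D = (3.36 − 0.519) / 0.673 = 4.22 mA.

I_D = 4.22 mA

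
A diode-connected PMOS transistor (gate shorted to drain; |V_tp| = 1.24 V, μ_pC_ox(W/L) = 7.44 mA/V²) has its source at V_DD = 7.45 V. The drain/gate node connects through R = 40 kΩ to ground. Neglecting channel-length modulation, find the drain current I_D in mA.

With gate tied to drain, V_SG = V_SD ≥ V_SG − |V_tp|, so the device is in saturation.
KCL at the drain: ½ k_p (V_SG − |V_tp|)² = (V_DD − V_SG)/R.
Let x = V_SG − 1.24. Then 149 x² + x − 6.21 = 0, giving x = 0.201 V (positive root), so V_SG = 1.44 V.
I_D = (V_DD − V_SG)/R = (7.45 − 1.44) / 40 = 0.15 mA.

I_D = 0.150 mA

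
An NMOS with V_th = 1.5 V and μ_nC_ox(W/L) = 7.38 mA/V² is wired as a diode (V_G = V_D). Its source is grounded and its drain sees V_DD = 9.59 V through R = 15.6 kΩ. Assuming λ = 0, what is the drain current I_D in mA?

I_D = 0.495 mA

With gate tied to drain, V_GS = V_DS ≥ V_GS − V_th, so the device is in saturation.
KCL at the drain: ½ k_n (V_GS − V_th)² = (V_DD − V_GS)/R.
Let x = V_GS − 1.5. Then 57.6 x² + x − 8.09 = 0, giving x = 0.366 V (positive root), so V_GS = 1.87 V.
I_D = (V_DD − V_GS)/R = (9.59 − 1.87) / 15.6 = 0.495 mA.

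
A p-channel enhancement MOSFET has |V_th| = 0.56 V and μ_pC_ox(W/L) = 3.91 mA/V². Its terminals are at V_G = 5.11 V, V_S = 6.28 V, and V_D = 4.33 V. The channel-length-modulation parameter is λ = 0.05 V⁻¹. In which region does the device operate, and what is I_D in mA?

V_SG = V_S − V_G = 6.28 − 5.11 = 1.17 V; V_SD = V_S − V_D = 6.28 − 4.33 = 1.95 V.
V_ov = V_SG − |V_th| = 1.17 − 0.56 = 0.61 V.
Since V_SD = 1.95 V ≥ V_ov = 0.61 V, the device is in saturation.
I_D = ½ k_p V_ov² (1 + λ V_SD) = 0.5 × 3.91 × 0.61² × (1 + 0.05 × 1.95) = 0.798 mA.

Saturation; I_D = 0.798 mA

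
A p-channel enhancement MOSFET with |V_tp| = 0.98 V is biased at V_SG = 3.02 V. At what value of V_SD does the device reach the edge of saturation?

V_SD,sat = 2.04 V

The boundary between triode and saturation is V_SD = V_SG − |V_tp| = V_ov.
V_ov = 3.02 − 0.98 = 2.04 V.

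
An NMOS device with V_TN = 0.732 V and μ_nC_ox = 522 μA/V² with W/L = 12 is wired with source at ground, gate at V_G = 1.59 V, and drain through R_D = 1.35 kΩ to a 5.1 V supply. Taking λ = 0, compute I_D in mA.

V_GS = V_G = 1.59 V, so V_ov = 1.59 − 0.732 = 0.858 V.
k_n = μ_nC_ox · (W/L) = 6.264 mA/V².
Assume saturation: I_D = ½ k_n V_ov² = 0.5 × 6.264 × 0.858² = 2.31 mA, giving V_DS = V_DD − I_D R_D = 5.1 − 2.31 × 1.35 = 1.99 V.
V_DS = 1.99 V ≥ V_ov = 0.858 V, confirming saturation.

I_D = 2.31 mA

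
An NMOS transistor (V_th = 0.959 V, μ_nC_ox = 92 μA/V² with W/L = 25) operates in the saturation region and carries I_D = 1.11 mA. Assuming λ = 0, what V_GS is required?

V_GS = 1.94 V

k_n = μ_nC_ox · (W/L) = 2.3 mA/V².
In saturation I_D = ½ k_n (V_GS − V_th)², so V_GS − V_th = √(2 I_D / k_n) = √(2 × 1.11 / 2.3) = 0.982 V.
V_GS = 0.959 + 0.982 = 1.94 V.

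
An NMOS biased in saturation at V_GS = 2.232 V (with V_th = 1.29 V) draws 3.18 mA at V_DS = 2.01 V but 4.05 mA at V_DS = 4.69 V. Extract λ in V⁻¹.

λ = 0.128 V⁻¹

With V_GS fixed, I_D ∝ (1 + λ V_DS) in saturation, so I_D2/I_D1 = (1 + λ V_DS2)/(1 + λ V_DS1).
4.05/3.18 = 1.274 = (1 + 4.69 λ)/(1 + 2.01 λ).
Solving: λ (I_D1 V_DS2 − I_D2 V_DS1) = I_D2 − I_D1, so λ = (4.05 − 3.18) / (3.18 × 4.69 − 4.05 × 2.01) = 0.87 / 6.77 = 0.128 V⁻¹.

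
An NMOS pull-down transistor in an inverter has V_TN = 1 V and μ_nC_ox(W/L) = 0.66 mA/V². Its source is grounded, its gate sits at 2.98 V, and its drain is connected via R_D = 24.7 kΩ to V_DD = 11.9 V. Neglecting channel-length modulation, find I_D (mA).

I_D = 0.466 mA

V_GS = V_G = 2.98 V, so V_ov = 2.98 − 1 = 1.98 V.
Assume saturation: I_D = ½ k_n V_ov² = 0.5 × 0.66 × 1.98² = 1.29 mA, giving V_DS = V_DD − I_D R_D = 11.9 − 1.29 × 24.7 = -20.1 V.
But -20.1 V < V_ov = 1.98 V, so the device is actually in triode.
In triode I_D = k_n[V_ov V_DS − ½ V_DS²] and I_D = (V_DD − V_DS)/R_D. Equating: 8.15 V_DS² − 33.28 V_DS + 11.9 = 0, giving V_DS = 0.396 V (the root below V_ov).
I_D = (11.9 − 0.396) / 24.7 = 0.466 mA.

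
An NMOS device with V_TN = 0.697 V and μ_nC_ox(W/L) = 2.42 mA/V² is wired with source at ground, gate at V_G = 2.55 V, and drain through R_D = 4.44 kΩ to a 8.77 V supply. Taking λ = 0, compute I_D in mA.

V_GS = V_G = 2.55 V, so V_ov = 2.55 − 0.697 = 1.85 V.
Assume saturation: I_D = ½ k_n V_ov² = 0.5 × 2.42 × 1.85² = 4.15 mA, giving V_DS = V_DD − I_D R_D = 8.77 − 4.15 × 4.44 = -9.68 V.
But -9.68 V < V_ov = 1.85 V, so the device is actually in triode.
In triode I_D = k_n[V_ov V_DS − ½ V_DS²] and I_D = (V_DD − V_DS)/R_D. Equating: 5.37 V_DS² − 20.91 V_DS + 8.77 = 0, giving V_DS = 0.478 V (the root below V_ov).
I_D = (8.77 − 0.478) / 4.44 = 1.87 mA.

I_D = 1.87 mA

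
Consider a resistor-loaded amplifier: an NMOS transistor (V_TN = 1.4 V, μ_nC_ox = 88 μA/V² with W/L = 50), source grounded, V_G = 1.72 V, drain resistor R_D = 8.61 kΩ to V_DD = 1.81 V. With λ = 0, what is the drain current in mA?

I_D = 0.188 mA

V_GS = V_G = 1.72 V, so V_ov = 1.72 − 1.4 = 0.32 V.
k_n = μ_nC_ox · (W/L) = 4.4 mA/V².
Assume saturation: I_D = ½ k_n V_ov² = 0.5 × 4.4 × 0.32² = 0.225 mA, giving V_DS = V_DD − I_D R_D = 1.81 − 0.225 × 8.61 = -0.13 V.
But -0.13 V < V_ov = 0.32 V, so the device is actually in triode.
In triode I_D = k_n[V_ov V_DS − ½ V_DS²] and I_D = (V_DD − V_DS)/R_D. Equating: 18.9 V_DS² − 13.12 V_DS + 1.81 = 0, giving V_DS = 0.19 V (the root below V_ov).
I_D = (1.81 − 0.19) / 8.61 = 0.188 mA.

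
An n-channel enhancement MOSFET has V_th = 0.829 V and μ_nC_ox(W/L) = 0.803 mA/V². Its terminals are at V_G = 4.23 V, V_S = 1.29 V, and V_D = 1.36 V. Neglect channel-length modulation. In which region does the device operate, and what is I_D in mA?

Triode; I_D = 0.117 mA

V_GS = V_G − V_S = 4.23 − 1.29 = 2.94 V; V_DS = V_D − V_S = 1.36 − 1.29 = 0.07 V.
V_ov = V_GS − V_th = 2.94 − 0.829 = 2.11 V.
Since V_DS = 0.07 V < V_ov = 2.11 V, the device is in the triode region.
I_D = k_n [V_ov · V_DS − ½ V_DS²] = 0.803 × [2.11 × 0.07 − 0.5 × 0.07²] = 0.117 mA.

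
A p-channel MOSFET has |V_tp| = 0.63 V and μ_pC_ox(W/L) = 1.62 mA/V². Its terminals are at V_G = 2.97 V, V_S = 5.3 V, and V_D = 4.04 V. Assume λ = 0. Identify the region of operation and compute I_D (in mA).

V_SG = V_S − V_G = 5.3 − 2.97 = 2.33 V; V_SD = V_S − V_D = 5.3 − 4.04 = 1.26 V.
V_ov = V_SG − |V_tp| = 2.33 − 0.63 = 1.7 V.
Since V_SD = 1.26 V < V_ov = 1.7 V, the device is in the triode region.
I_D = k_p [V_ov · V_SD − ½ V_SD²] = 1.62 × [1.7 × 1.26 − 0.5 × 1.26²] = 2.18 mA.

Triode; I_D = 2.18 mA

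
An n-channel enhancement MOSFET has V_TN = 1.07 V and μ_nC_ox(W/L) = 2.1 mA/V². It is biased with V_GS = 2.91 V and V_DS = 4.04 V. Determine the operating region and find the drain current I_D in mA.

Saturation; I_D = 3.55 mA

V_ov = V_GS − V_TN = 2.91 − 1.07 = 1.84 V.
Since V_DS = 4.04 V ≥ V_ov = 1.84 V, the device is in saturation.
I_D = ½ k_n V_ov² = 0.5 × 2.1 × 1.84² = 3.55 mA.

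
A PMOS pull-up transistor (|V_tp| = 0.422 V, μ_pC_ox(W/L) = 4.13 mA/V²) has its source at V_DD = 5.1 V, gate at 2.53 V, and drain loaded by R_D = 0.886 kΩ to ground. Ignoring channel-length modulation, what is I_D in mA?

V_SG = V_DD − V_G = 5.1 − 2.53 = 2.57 V, so V_ov = 2.57 − 0.422 = 2.15 V.
Assume saturation: I_D = ½ k_p V_ov² = 0.5 × 4.13 × 2.15² = 9.53 mA, giving V_SD = V_DD − I_D R_D = 5.1 − 9.53 × 0.886 = -3.34 V.
But -3.34 V < V_ov = 2.15 V, so the device is actually in triode.
In triode I_D = k_p[V_ov V_SD − ½ V_SD²] and I_D = (V_DD − V_SD)/R_D. Equating: 1.83 V_SD² − 8.86 V_SD + 5.1 = 0, giving V_SD = 0.668 V (the root below V_ov).
I_D = (5.1 − 0.668) / 0.886 = 5 mA.

I_D = 5.00 mA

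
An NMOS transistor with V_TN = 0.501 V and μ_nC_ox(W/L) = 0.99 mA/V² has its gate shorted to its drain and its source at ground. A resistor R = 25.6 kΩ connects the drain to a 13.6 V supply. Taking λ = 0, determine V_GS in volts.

With gate tied to drain, V_GS = V_DS ≥ V_GS − V_TN, so the device is in saturation.
KCL at the drain: ½ k_n (V_GS − V_TN)² = (V_DD − V_GS)/R.
Let x = V_GS − 0.501. Then 12.7 x² + x − 13.1 = 0, giving x = 0.978 V (positive root), so V_GS = 1.48 V.
I_D = (V_DD − V_GS)/R = (13.6 − 1.48) / 25.6 = 0.473 mA.

V_GS = 1.48 V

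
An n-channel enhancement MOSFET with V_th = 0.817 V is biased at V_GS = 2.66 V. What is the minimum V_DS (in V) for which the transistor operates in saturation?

The boundary between triode and saturation is V_DS = V_GS − V_th = V_ov.
V_ov = 2.66 − 0.817 = 1.84 V.

V_DS,sat = 1.84 V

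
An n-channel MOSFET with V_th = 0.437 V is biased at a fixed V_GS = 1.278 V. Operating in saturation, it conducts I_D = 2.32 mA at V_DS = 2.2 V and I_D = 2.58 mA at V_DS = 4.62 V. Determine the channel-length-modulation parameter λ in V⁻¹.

λ = 0.0516 V⁻¹

With V_GS fixed, I_D ∝ (1 + λ V_DS) in saturation, so I_D2/I_D1 = (1 + λ V_DS2)/(1 + λ V_DS1).
2.58/2.32 = 1.112 = (1 + 4.62 λ)/(1 + 2.2 λ).
Solving: λ (I_D1 V_DS2 − I_D2 V_DS1) = I_D2 − I_D1, so λ = (2.58 − 2.32) / (2.32 × 4.62 − 2.58 × 2.2) = 0.26 / 5.04 = 0.0516 V⁻¹.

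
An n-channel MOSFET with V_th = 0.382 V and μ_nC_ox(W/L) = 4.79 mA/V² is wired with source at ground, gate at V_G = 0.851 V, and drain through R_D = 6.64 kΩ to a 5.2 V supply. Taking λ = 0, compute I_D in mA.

V_GS = V_G = 0.851 V, so V_ov = 0.851 − 0.382 = 0.469 V.
Assume saturation: I_D = ½ k_n V_ov² = 0.5 × 4.79 × 0.469² = 0.527 mA, giving V_DS = V_DD − I_D R_D = 5.2 − 0.527 × 6.64 = 1.7 V.
V_DS = 1.7 V ≥ V_ov = 0.469 V, confirming saturation.

I_D = 0.527 mA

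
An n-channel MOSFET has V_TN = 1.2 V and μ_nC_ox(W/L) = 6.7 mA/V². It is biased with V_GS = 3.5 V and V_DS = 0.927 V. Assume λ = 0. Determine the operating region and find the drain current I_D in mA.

V_ov = V_GS − V_TN = 3.5 − 1.2 = 2.3 V.
Since V_DS = 0.927 V < V_ov = 2.3 V, the device is in the triode region.
I_D = k_n [V_ov · V_DS − ½ V_DS²] = 6.7 × [2.3 × 0.927 − 0.5 × 0.927²] = 11.4 mA.

Triode; I_D = 11.4 mA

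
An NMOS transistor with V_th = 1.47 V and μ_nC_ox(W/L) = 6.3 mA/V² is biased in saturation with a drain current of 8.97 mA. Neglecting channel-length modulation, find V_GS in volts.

In saturation I_D = ½ k_n (V_GS − V_th)², so V_GS − V_th = √(2 I_D / k_n) = √(2 × 8.97 / 6.3) = 1.69 V.
V_GS = 1.47 + 1.69 = 3.16 V.

V_GS = 3.16 V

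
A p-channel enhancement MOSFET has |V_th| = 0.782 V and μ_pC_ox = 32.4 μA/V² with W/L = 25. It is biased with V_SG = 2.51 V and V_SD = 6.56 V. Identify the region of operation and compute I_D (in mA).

Saturation; I_D = 1.21 mA

k_p = μ_pC_ox · (W/L) = 0.81 mA/V².
V_ov = V_SG − |V_th| = 2.51 − 0.782 = 1.73 V.
Since V_SD = 6.56 V ≥ V_ov = 1.73 V, the device is in saturation.
I_D = ½ k_p V_ov² = 0.5 × 0.81 × 1.73² = 1.21 mA.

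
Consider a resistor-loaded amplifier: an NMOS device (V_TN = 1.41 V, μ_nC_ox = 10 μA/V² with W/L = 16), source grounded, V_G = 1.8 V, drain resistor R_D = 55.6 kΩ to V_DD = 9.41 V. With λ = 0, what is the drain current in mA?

I_D = 0.0122 mA

V_GS = V_G = 1.8 V, so V_ov = 1.8 − 1.41 = 0.39 V.
k_n = μ_nC_ox · (W/L) = 0.16 mA/V².
Assume saturation: I_D = ½ k_n V_ov² = 0.5 × 0.16 × 0.39² = 0.0122 mA, giving V_DS = V_DD − I_D R_D = 9.41 − 0.0122 × 55.6 = 8.73 V.
V_DS = 8.73 V ≥ V_ov = 0.39 V, confirming saturation.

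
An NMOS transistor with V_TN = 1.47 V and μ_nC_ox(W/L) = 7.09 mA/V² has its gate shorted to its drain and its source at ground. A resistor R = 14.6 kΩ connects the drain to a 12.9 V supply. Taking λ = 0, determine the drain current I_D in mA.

With gate tied to drain, V_GS = V_DS ≥ V_GS − V_TN, so the device is in saturation.
KCL at the drain: ½ k_n (V_GS − V_TN)² = (V_DD − V_GS)/R.
Let x = V_GS − 1.47. Then 51.8 x² + x − 11.43 = 0, giving x = 0.46 V (positive root), so V_GS = 1.93 V.
I_D = (V_DD − V_GS)/R = (12.9 − 1.93) / 14.6 = 0.751 mA.

I_D = 0.751 mA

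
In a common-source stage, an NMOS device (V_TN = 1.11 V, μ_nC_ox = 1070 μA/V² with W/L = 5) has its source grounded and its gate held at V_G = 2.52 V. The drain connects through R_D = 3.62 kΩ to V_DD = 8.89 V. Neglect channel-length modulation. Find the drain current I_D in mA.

I_D = 2.36 mA

V_GS = V_G = 2.52 V, so V_ov = 2.52 − 1.11 = 1.41 V.
k_n = μ_nC_ox · (W/L) = 5.35 mA/V².
Assume saturation: I_D = ½ k_n V_ov² = 0.5 × 5.35 × 1.41² = 5.32 mA, giving V_DS = V_DD − I_D R_D = 8.89 − 5.32 × 3.62 = -10.4 V.
But -10.4 V < V_ov = 1.41 V, so the device is actually in triode.
In triode I_D = k_n[V_ov V_DS − ½ V_DS²] and I_D = (V_DD − V_DS)/R_D. Equating: 9.68 V_DS² − 28.31 V_DS + 8.89 = 0, giving V_DS = 0.358 V (the root below V_ov).
I_D = (8.89 − 0.358) / 3.62 = 2.36 mA.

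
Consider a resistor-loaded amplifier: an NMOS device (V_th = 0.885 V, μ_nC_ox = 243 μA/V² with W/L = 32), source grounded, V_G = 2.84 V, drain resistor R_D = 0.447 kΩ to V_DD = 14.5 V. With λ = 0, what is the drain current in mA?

I_D = 14.9 mA

V_GS = V_G = 2.84 V, so V_ov = 2.84 − 0.885 = 1.95 V.
k_n = μ_nC_ox · (W/L) = 7.776 mA/V².
Assume saturation: I_D = ½ k_n V_ov² = 0.5 × 7.776 × 1.95² = 14.9 mA, giving V_DS = V_DD − I_D R_D = 14.5 − 14.9 × 0.447 = 7.86 V.
V_DS = 7.86 V ≥ V_ov = 1.95 V, confirming saturation.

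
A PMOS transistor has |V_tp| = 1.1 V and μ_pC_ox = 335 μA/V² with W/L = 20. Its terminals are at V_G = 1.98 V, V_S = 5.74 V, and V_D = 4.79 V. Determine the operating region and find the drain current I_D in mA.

Triode; I_D = 13.9 mA

V_SG = V_S − V_G = 5.74 − 1.98 = 3.76 V; V_SD = V_S − V_D = 5.74 − 4.79 = 0.95 V.
k_p = μ_pC_ox · (W/L) = 6.7 mA/V².
V_ov = V_SG − |V_tp| = 3.76 − 1.1 = 2.66 V.
Since V_SD = 0.95 V < V_ov = 2.66 V, the device is in the triode region.
I_D = k_p [V_ov · V_SD − ½ V_SD²] = 6.7 × [2.66 × 0.95 − 0.5 × 0.95²] = 13.9 mA.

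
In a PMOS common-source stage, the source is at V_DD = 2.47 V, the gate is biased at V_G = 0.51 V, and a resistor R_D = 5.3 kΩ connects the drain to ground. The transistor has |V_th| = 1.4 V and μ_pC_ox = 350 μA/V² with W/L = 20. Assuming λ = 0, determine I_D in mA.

I_D = 0.442 mA

V_SG = V_DD − V_G = 2.47 − 0.51 = 1.96 V, so V_ov = 1.96 − 1.4 = 0.56 V.
k_p = μ_pC_ox · (W/L) = 7 mA/V².
Assume saturation: I_D = ½ k_p V_ov² = 0.5 × 7 × 0.56² = 1.1 mA, giving V_SD = V_DD − I_D R_D = 2.47 − 1.1 × 5.3 = -3.35 V.
But -3.35 V < V_ov = 0.56 V, so the device is actually in triode.
In triode I_D = k_p[V_ov V_SD − ½ V_SD²] and I_D = (V_DD − V_SD)/R_D. Equating: 18.6 V_SD² − 21.78 V_SD + 2.47 = 0, giving V_SD = 0.127 V (the root below V_ov).
I_D = (2.47 − 0.127) / 5.3 = 0.442 mA.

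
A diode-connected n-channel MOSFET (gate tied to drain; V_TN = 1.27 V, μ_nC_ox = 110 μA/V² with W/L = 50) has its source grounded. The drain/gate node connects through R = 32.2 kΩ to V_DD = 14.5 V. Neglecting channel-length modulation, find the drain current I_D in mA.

With gate tied to drain, V_GS = V_DS ≥ V_GS − V_TN, so the device is in saturation.
k_n = μ_nC_ox · (W/L) = 5.5 mA/V².
KCL at the drain: ½ k_n (V_GS − V_TN)² = (V_DD − V_GS)/R.
Let x = V_GS − 1.27. Then 88.6 x² + x − 13.23 = 0, giving x = 0.381 V (positive root), so V_GS = 1.65 V.
I_D = (V_DD − V_GS)/R = (14.5 − 1.65) / 32.2 = 0.399 mA.

I_D = 0.399 mA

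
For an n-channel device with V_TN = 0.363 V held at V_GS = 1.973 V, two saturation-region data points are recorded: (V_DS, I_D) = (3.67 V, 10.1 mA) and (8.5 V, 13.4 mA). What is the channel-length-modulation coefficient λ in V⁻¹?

With V_GS fixed, I_D ∝ (1 + λ V_DS) in saturation, so I_D2/I_D1 = (1 + λ V_DS2)/(1 + λ V_DS1).
13.4/10.1 = 1.327 = (1 + 8.5 λ)/(1 + 3.67 λ).
Solving: λ (I_D1 V_DS2 − I_D2 V_DS1) = I_D2 − I_D1, so λ = (13.4 − 10.1) / (10.1 × 8.5 − 13.4 × 3.67) = 3.3 / 36.7 = 0.09 V⁻¹.

λ = 0.0900 V⁻¹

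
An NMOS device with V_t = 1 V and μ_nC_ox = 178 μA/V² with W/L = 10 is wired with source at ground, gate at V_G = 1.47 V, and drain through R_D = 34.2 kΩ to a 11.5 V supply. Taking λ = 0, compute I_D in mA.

I_D = 0.197 mA

V_GS = V_G = 1.47 V, so V_ov = 1.47 − 1 = 0.47 V.
k_n = μ_nC_ox · (W/L) = 1.78 mA/V².
Assume saturation: I_D = ½ k_n V_ov² = 0.5 × 1.78 × 0.47² = 0.197 mA, giving V_DS = V_DD − I_D R_D = 11.5 − 0.197 × 34.2 = 4.78 V.
V_DS = 4.78 V ≥ V_ov = 0.47 V, confirming saturation.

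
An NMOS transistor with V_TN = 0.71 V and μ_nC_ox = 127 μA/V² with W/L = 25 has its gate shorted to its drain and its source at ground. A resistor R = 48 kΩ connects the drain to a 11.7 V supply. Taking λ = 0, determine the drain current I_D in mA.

With gate tied to drain, V_GS = V_DS ≥ V_GS − V_TN, so the device is in saturation.
k_n = μ_nC_ox · (W/L) = 3.175 mA/V².
KCL at the drain: ½ k_n (V_GS − V_TN)² = (V_DD − V_GS)/R.
Let x = V_GS − 0.71. Then 76.2 x² + x − 10.99 = 0, giving x = 0.373 V (positive root), so V_GS = 1.08 V.
I_D = (V_DD − V_GS)/R = (11.7 − 1.08) / 48 = 0.221 mA.

I_D = 0.221 mA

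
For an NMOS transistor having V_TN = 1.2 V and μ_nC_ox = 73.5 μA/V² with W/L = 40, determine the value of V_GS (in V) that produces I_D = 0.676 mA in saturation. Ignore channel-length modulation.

V_GS = 1.88 V

k_n = μ_nC_ox · (W/L) = 2.94 mA/V².
In saturation I_D = ½ k_n (V_GS − V_TN)², so V_GS − V_TN = √(2 I_D / k_n) = √(2 × 0.676 / 2.94) = 0.678 V.
V_GS = 1.2 + 0.678 = 1.88 V.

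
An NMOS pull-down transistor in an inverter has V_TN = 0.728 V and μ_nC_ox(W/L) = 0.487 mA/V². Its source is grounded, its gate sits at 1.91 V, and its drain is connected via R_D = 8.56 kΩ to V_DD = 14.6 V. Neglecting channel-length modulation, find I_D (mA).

I_D = 0.340 mA

V_GS = V_G = 1.91 V, so V_ov = 1.91 − 0.728 = 1.18 V.
Assume saturation: I_D = ½ k_n V_ov² = 0.5 × 0.487 × 1.18² = 0.34 mA, giving V_DS = V_DD − I_D R_D = 14.6 − 0.34 × 8.56 = 11.7 V.
V_DS = 11.7 V ≥ V_ov = 1.18 V, confirming saturation.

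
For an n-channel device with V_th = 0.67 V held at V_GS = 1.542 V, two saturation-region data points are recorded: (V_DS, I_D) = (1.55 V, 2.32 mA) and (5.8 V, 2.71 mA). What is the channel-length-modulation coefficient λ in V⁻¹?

λ = 0.0421 V⁻¹

With V_GS fixed, I_D ∝ (1 + λ V_DS) in saturation, so I_D2/I_D1 = (1 + λ V_DS2)/(1 + λ V_DS1).
2.71/2.32 = 1.168 = (1 + 5.8 λ)/(1 + 1.55 λ).
Solving: λ (I_D1 V_DS2 − I_D2 V_DS1) = I_D2 − I_D1, so λ = (2.71 − 2.32) / (2.32 × 5.8 − 2.71 × 1.55) = 0.39 / 9.26 = 0.0421 V⁻¹.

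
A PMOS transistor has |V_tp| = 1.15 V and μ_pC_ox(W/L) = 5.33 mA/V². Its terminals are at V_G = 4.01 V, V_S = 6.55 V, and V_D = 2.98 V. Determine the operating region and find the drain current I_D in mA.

Saturation; I_D = 5.15 mA

V_SG = V_S − V_G = 6.55 − 4.01 = 2.54 V; V_SD = V_S − V_D = 6.55 − 2.98 = 3.57 V.
V_ov = V_SG − |V_tp| = 2.54 − 1.15 = 1.39 V.
Since V_SD = 3.57 V ≥ V_ov = 1.39 V, the device is in saturation.
I_D = ½ k_p V_ov² = 0.5 × 5.33 × 1.39² = 5.15 mA.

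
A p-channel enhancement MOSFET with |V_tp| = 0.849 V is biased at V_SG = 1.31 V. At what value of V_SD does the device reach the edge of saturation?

The boundary between triode and saturation is V_SD = V_SG − |V_tp| = V_ov.
V_ov = 1.31 − 0.849 = 0.461 V.

V_SD,sat = 0.461 V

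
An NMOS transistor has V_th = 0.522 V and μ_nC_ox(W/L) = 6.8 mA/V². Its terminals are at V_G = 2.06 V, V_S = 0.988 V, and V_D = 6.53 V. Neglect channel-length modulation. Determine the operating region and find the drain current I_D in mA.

V_GS = V_G − V_S = 2.06 − 0.988 = 1.07 V; V_DS = V_D − V_S = 6.53 − 0.988 = 5.54 V.
V_ov = V_GS − V_th = 1.07 − 0.522 = 0.55 V.
Since V_DS = 5.54 V ≥ V_ov = 0.55 V, the device is in saturation.
I_D = ½ k_n V_ov² = 0.5 × 6.8 × 0.55² = 1.03 mA.

Saturation; I_D = 1.03 mA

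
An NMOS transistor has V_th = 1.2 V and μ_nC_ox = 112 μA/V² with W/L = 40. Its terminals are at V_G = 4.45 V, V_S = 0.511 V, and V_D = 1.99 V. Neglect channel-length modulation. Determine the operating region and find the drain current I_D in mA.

V_GS = V_G − V_S = 4.45 − 0.511 = 3.94 V; V_DS = V_D − V_S = 1.99 − 0.511 = 1.48 V.
k_n = μ_nC_ox · (W/L) = 4.48 mA/V².
V_ov = V_GS − V_th = 3.94 − 1.2 = 2.74 V.
Since V_DS = 1.48 V < V_ov = 2.74 V, the device is in the triode region.
I_D = k_n [V_ov · V_DS − ½ V_DS²] = 4.48 × [2.74 × 1.48 − 0.5 × 1.48²] = 13.2 mA.

Triode; I_D = 13.2 mA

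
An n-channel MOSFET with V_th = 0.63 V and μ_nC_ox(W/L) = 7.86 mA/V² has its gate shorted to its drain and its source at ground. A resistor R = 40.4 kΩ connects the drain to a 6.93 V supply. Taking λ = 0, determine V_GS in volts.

With gate tied to drain, V_GS = V_DS ≥ V_GS − V_th, so the device is in saturation.
KCL at the drain: ½ k_n (V_GS − V_th)² = (V_DD − V_GS)/R.
Let x = V_GS − 0.63. Then 159 x² + x − 6.3 = 0, giving x = 0.196 V (positive root), so V_GS = 0.826 V.
I_D = (V_DD − V_GS)/R = (6.93 − 0.826) / 40.4 = 0.151 mA.

V_GS = 0.826 V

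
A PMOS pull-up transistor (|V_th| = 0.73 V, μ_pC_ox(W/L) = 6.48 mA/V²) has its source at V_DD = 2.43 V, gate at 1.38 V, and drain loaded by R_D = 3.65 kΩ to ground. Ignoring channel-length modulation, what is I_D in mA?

V_SG = V_DD − V_G = 2.43 − 1.38 = 1.05 V, so V_ov = 1.05 − 0.73 = 0.32 V.
Assume saturation: I_D = ½ k_p V_ov² = 0.5 × 6.48 × 0.32² = 0.332 mA, giving V_SD = V_DD − I_D R_D = 2.43 − 0.332 × 3.65 = 1.22 V.
V_SD = 1.22 V ≥ V_ov = 0.32 V, confirming saturation.

I_D = 0.332 mA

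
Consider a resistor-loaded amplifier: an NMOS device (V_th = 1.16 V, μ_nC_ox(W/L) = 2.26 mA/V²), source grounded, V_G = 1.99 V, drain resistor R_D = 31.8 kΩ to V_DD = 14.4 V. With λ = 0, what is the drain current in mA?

V_GS = V_G = 1.99 V, so V_ov = 1.99 − 1.16 = 0.83 V.
Assume saturation: I_D = ½ k_n V_ov² = 0.5 × 2.26 × 0.83² = 0.778 mA, giving V_DS = V_DD − I_D R_D = 14.4 − 0.778 × 31.8 = -10.4 V.
But -10.4 V < V_ov = 0.83 V, so the device is actually in triode.
In triode I_D = k_n[V_ov V_DS − ½ V_DS²] and I_D = (V_DD − V_DS)/R_D. Equating: 35.9 V_DS² − 60.65 V_DS + 14.4 = 0, giving V_DS = 0.286 V (the root below V_ov).
I_D = (14.4 − 0.286) / 31.8 = 0.444 mA.

I_D = 0.444 mA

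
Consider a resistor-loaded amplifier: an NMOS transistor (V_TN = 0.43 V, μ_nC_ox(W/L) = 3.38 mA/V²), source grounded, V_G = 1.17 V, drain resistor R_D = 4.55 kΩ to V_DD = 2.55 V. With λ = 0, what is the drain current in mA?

I_D = 0.507 mA

V_GS = V_G = 1.17 V, so V_ov = 1.17 − 0.43 = 0.74 V.
Assume saturation: I_D = ½ k_n V_ov² = 0.5 × 3.38 × 0.74² = 0.925 mA, giving V_DS = V_DD − I_D R_D = 2.55 − 0.925 × 4.55 = -1.66 V.
But -1.66 V < V_ov = 0.74 V, so the device is actually in triode.
In triode I_D = k_n[V_ov V_DS − ½ V_DS²] and I_D = (V_DD − V_DS)/R_D. Equating: 7.69 V_DS² − 12.38 V_DS + 2.55 = 0, giving V_DS = 0.242 V (the root below V_ov).
I_D = (2.55 − 0.242) / 4.55 = 0.507 mA.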